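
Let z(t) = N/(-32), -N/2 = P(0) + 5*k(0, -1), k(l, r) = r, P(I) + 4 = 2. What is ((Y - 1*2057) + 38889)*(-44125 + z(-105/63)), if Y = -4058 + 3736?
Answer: -12888157785/8 ≈ -1.6110e+9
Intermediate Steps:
P(I) = -2 (P(I) = -4 + 2 = -2)
Y = -322
N = 14 (N = -2*(-2 + 5*(-1)) = -2*(-2 - 5) = -2*(-7) = 14)
z(t) = -7/16 (z(t) = 14/(-32) = 14*(-1/32) = -7/16)
((Y - 1*2057) + 38889)*(-44125 + z(-105/63)) = ((-322 - 1*2057) + 38889)*(-44125 - 7/16) = ((-322 - 2057) + 38889)*(-706007/16) = (-2379 + 38889)*(-706007/16) = 36510*(-706007/16) = -12888157785/8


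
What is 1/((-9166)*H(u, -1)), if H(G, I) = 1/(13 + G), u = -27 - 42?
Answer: 28/4583 ≈ 0.0061095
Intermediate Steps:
u = -69
1/((-9166)*H(u, -1)) = 1/((-9166)*(1/(13 - 69))) = -1/(9166*(1/(-56))) = -1/(9166*(-1/56)) = -1/9166*(-56) = 28/4583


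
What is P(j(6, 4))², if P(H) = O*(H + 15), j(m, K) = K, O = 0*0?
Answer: 0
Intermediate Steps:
O = 0
P(H) = 0 (P(H) = 0*(H + 15) = 0*(15 + H) = 0)
P(j(6, 4))² = 0² = 0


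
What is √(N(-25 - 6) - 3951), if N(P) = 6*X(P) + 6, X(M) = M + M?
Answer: I*√4317 ≈ 65.704*I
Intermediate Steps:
X(M) = 2*M
N(P) = 6 + 12*P (N(P) = 6*(2*P) + 6 = 12*P + 6 = 6 + 12*P)
√(N(-25 - 6) - 3951) = √((6 + 12*(-25 - 6)) - 3951) = √((6 + 12*(-31)) - 3951) = √((6 - 372) - 3951) = √(-366 - 3951) = √(-4317) = I*√4317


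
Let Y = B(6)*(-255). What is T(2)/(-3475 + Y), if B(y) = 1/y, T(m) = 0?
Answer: 0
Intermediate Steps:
Y = -85/2 (Y = -255/6 = (⅙)*(-255) = -85/2 ≈ -42.500)
T(2)/(-3475 + Y) = 0/(-3475 - 85/2) = 0/(-7035/2) = -2/7035*0 = 0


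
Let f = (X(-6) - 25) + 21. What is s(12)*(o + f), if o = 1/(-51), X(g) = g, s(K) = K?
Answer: -2044/17 ≈ -120.24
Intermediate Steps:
o = -1/51 ≈ -0.019608
f = -10 (f = (-6 - 25) + 21 = -31 + 21 = -10)
s(12)*(o + f) = 12*(-1/51 - 10) = 12*(-511/51) = -2044/17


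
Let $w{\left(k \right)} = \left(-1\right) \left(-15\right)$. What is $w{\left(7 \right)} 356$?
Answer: $5340$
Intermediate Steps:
$w{\left(k \right)} = 15$
$w{\left(7 \right)} 356 = 15 \cdot 356 = 5340$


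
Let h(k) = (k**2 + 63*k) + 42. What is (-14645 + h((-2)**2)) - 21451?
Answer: -35786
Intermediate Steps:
h(k) = 42 + k**2 + 63*k
(-14645 + h((-2)**2)) - 21451 = (-14645 + (42 + ((-2)**2)**2 + 63*(-2)**2)) - 21451 = (-14645 + (42 + 4**2 + 63*4)) - 21451 = (-14645 + (42 + 16 + 252)) - 21451 = (-14645 + 310) - 21451 = -14335 - 21451 = -35786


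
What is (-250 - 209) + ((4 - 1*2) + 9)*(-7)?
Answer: -536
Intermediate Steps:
(-250 - 209) + ((4 - 1*2) + 9)*(-7) = -459 + ((4 - 2) + 9)*(-7) = -459 + (2 + 9)*(-7) = -459 + 11*(-7) = -459 - 77 = -536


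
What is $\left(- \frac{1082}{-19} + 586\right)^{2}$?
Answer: $\frac{149230656}{361} \approx 4.1338 \cdot 10^{5}$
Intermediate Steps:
$\left(- \frac{1082}{-19} + 586\right)^{2} = \left(\left(-1082\right) \left(- \frac{1}{19}\right) + 586\right)^{2} = \left(\frac{1082}{19} + 586\right)^{2} = \left(\frac{12216}{19}\right)^{2} = \frac{149230656}{361}$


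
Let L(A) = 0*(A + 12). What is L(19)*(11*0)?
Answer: 0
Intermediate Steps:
L(A) = 0 (L(A) = 0*(12 + A) = 0)
L(19)*(11*0) = 0*(11*0) = 0*0 = 0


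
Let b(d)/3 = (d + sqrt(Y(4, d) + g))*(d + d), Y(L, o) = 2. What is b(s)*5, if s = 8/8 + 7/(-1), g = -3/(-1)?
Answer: 1080 - 180*sqrt(5) ≈ 677.51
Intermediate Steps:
g = 3 (g = -3*(-1) = 3)
s = -6 (s = 8*(1/8) + 7*(-1) = 1 - 7 = -6)
b(d) = 6*d*(d + sqrt(5)) (b(d) = 3*((d + sqrt(2 + 3))*(d + d)) = 3*((d + sqrt(5))*(2*d)) = 3*(2*d*(d + sqrt(5))) = 6*d*(d + sqrt(5)))
b(s)*5 = (6*(-6)*(-6 + sqrt(5)))*5 = (216 - 36*sqrt(5))*5 = 1080 - 180*sqrt(5)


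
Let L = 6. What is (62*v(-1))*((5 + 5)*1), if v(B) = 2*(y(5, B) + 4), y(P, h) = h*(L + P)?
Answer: -8680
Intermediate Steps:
y(P, h) = h*(6 + P)
v(B) = 8 + 22*B (v(B) = 2*(B*(6 + 5) + 4) = 2*(B*11 + 4) = 2*(11*B + 4) = 2*(4 + 11*B) = 8 + 22*B)
(62*v(-1))*((5 + 5)*1) = (62*(8 + 22*(-1)))*((5 + 5)*1) = (62*(8 - 22))*(10*1) = (62*(-14))*10 = -868*10 = -8680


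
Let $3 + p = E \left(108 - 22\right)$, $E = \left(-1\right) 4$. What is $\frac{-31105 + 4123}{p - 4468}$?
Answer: $\frac{2998}{535} \approx 5.6037$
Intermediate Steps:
$E = -4$
$p = -347$ ($p = -3 - 4 \left(108 - 22\right) = -3 - 344 = -347$)
$\frac{-31105 + 4123}{p - 4468} = \frac{-31105 + 4123}{-347 - 4468} = - \frac{26982}{-4815} = \left(-26982\right) \left(- \frac{1}{4815}\right) = \frac{2998}{535}$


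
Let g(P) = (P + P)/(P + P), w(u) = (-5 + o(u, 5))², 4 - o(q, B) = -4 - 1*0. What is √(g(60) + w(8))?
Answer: √10 ≈ 3.1623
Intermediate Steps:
o(q, B) = 8 (o(q, B) = 4 - (-4 - 1*0) = 4 - (-4 + 0) = 4 - 1*(-4) = 4 + 4 = 8)
w(u) = 9 (w(u) = (-5 + 8)² = 3² = 9)
g(P) = 1 (g(P) = (2*P)/((2*P)) = (2*P)*(1/(2*P)) = 1)
√(g(60) + w(8)) = √(1 + 9) = √10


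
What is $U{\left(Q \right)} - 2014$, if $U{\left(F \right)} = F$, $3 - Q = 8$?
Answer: $-2019$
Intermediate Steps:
$Q = -5$ ($Q = 3 - 8 = -5$)
$U{\left(Q \right)} - 2014 = -5 - 2014 = -2019$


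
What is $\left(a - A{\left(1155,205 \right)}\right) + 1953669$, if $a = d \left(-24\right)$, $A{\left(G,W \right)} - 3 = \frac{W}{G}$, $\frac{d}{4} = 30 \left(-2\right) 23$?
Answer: $\frac{481899685}{231} \approx 2.0861 \cdot 10^{6}$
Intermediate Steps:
$d = -5520$ ($d = 4 \cdot 30 \left(-2\right) 23 = 4 \left(\left(-60\right) 23\right) = 4 \left(-1380\right) = -5520$)
$A{\left(G,W \right)} = 3 + \frac{W}{G}$
$a = 132480$ ($a = \left(-5520\right) \left(-24\right) = 132480$)
$\left(a - A{\left(1155,205 \right)}\right) + 1953669 = \left(132480 - \left(3 + \frac{205}{1155}\right)\right) + 1953669 = \left(132480 - \left(3 + 205 \cdot \frac{1}{1155}\right)\right) + 1953669 = \left(132480 - \left(3 + \frac{41}{231}\right)\right) + 1953669 = \left(132480 - \frac{734}{231}\right) + 1953669 = \frac{30602146}{231} + 1953669 = \frac{481899685}{231}$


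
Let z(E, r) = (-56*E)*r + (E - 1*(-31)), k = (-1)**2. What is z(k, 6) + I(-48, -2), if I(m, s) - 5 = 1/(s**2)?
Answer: -1195/4 ≈ -298.75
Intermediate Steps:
k = 1
I(m, s) = 5 + s**(-2) (I(m, s) = 5 + 1/(s**2) = 5 + s**(-2))
z(E, r) = 31 + E - 56*E*r (z(E, r) = -56*E*r + (E + 31) = -56*E*r + (31 + E) = 31 + E - 56*E*r)
z(k, 6) + I(-48, -2) = (31 + 1 - 56*1*6) + (5 + (-2)**(-2)) = (31 + 1 - 336) + (5 + 1/4) = -304 + 21/4 = -1195/4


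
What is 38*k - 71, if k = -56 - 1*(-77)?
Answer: 727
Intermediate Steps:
k = 21 (k = -56 + 77 = 21)
38*k - 71 = 38*21 - 71 = 798 - 71 = 727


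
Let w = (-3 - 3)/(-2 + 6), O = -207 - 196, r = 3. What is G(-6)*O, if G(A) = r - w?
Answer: -3627/2 ≈ -1813.5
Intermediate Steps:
O = -403
w = -3/2 (w = -6/4 = -6*¼ = -3/2 ≈ -1.5000)
G(A) = 9/2 (G(A) = 3 - 1*(-3/2) = 3 + 3/2 = 9/2)
G(-6)*O = (9/2)*(-403) = -3627/2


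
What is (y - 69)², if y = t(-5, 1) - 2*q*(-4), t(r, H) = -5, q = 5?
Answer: 1156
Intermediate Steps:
y = 35 (y = -5 - 2*5*(-4) = -5 - 10*(-4) = -5 + 40 = 35)
(y - 69)² = (35 - 69)² = (-34)² = 1156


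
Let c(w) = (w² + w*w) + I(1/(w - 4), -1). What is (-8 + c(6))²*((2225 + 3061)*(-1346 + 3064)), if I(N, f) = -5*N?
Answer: 34347928473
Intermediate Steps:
c(w) = -5/(-4 + w) + 2*w² (c(w) = (w² + w*w) - 5/(w - 4) = (w² + w²) - 5/(-4 + w) = 2*w² - 5/(-4 + w) = -5/(-4 + w) + 2*w²)
(-8 + c(6))²*((2225 + 3061)*(-1346 + 3064)) = (-8 + (-5 + 2*6²*(-4 + 6))/(-4 + 6))²*((2225 + 3061)*(-1346 + 3064)) = (-8 + (-5 + 2*36*2)/2)²*(5286*1718) = (-8 + (-5 + 144)/2)²*9081348 = (-8 + (½)*139)²*9081348 = (-8 + 139/2)²*9081348 = (123/2)²*9081348 = (15129/4)*9081348 = 34347928473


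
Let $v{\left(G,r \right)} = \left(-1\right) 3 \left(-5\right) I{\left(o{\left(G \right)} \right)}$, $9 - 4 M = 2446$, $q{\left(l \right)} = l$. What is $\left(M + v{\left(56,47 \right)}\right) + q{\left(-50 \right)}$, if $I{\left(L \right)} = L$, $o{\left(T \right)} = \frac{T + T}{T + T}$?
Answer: $- \frac{2577}{4} \approx -644.25$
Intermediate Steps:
$o{\left(T \right)} = 1$ ($o{\left(T \right)} = \frac{2 T}{2 T} = 2 T \frac{1}{2 T} = 1$)
$M = - \frac{2437}{4}$ ($M = \frac{9}{4} - \frac{1223}{2} = - \frac{2437}{4} \approx -609.25$)
$v{\left(G,r \right)} = 15$ ($v{\left(G,r \right)} = \left(-1\right) 3 \left(-5\right) 1 = \left(-3\right) \left(-5\right) 1 = 15 \cdot 1 = 15$)
$\left(M + v{\left(56,47 \right)}\right) + q{\left(-50 \right)} = \left(- \frac{2437}{4} + 15\right) - 50 = - \frac{2377}{4} - 50 = - \frac{2577}{4}$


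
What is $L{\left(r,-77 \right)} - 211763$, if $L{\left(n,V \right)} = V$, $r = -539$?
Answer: $-211840$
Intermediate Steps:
$L{\left(r,-77 \right)} - 211763 = -77 - 211763 = -211840$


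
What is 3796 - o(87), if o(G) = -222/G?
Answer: 110158/29 ≈ 3798.6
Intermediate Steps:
3796 - o(87) = 3796 - (-222)/87 = 3796 - 1*(-74/29) = 3796 + 74/29 = 110158/29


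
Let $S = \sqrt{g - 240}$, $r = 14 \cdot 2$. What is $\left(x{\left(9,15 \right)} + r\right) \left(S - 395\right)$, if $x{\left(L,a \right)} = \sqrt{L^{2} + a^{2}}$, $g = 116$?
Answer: $- \left(28 + 3 \sqrt{34}\right) \left(395 - 2 i \sqrt{31}\right) \approx -17970.0 + 506.59 i$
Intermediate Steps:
$r = 28$
$S = 2 i \sqrt{31}$ ($S = \sqrt{116 - 240} = \sqrt{-124} = 2 i \sqrt{31} \approx 11.136 i$)
$\left(x{\left(9,15 \right)} + r\right) \left(S - 395\right) = \left(\sqrt{9^{2} + 15^{2}} + 28\right) \left(2 i \sqrt{31} - 395\right) = \left(\sqrt{81 + 225} + 28\right) \left(-395 + 2 i \sqrt{31}\right) = \left(\sqrt{306} + 28\right) \left(-395 + 2 i \sqrt{31}\right) = \left(3 \sqrt{34} + 28\right) \left(-395 + 2 i \sqrt{31}\right) = \left(28 + 3 \sqrt{34}\right) \left(-395 + 2 i \sqrt{31}\right) = \left(-395 + 2 i \sqrt{31}\right) \left(28 + 3 \sqrt{34}\right)$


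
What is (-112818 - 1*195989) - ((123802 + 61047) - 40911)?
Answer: -452745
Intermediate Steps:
(-112818 - 1*195989) - ((123802 + 61047) - 40911) = (-112818 - 195989) - (184849 - 40911) = -308807 - 1*143938 = -308807 - 143938 = -452745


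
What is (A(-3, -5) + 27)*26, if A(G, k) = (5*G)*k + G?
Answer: 2574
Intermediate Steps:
A(G, k) = G + 5*G*k (A(G, k) = 5*G*k + G = G + 5*G*k)
(A(-3, -5) + 27)*26 = (-3*(1 + 5*(-5)) + 27)*26 = (-3*(1 - 25) + 27)*26 = (-3*(-24) + 27)*26 = (72 + 27)*26 = 99*26 = 2574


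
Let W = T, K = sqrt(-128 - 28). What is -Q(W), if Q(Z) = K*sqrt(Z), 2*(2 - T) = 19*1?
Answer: 3*sqrt(130) ≈ 34.205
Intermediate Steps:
T = -15/2 (T = 2 - 19/2 = -15/2 ≈ -7.5000)
K = 2*I*sqrt(39) (K = sqrt(-156) = 2*I*sqrt(39) ≈ 12.49*I)
W = -15/2 ≈ -7.5000
Q(Z) = 2*I*sqrt(39)*sqrt(Z) (Q(Z) = (2*I*sqrt(39))*sqrt(Z) = 2*I*sqrt(39)*sqrt(Z))
-Q(W) = -2*I*sqrt(39)*sqrt(-15/2) = -2*I*sqrt(39)*I*sqrt(30)/2 = -(-3)*sqrt(130) = 3*sqrt(130)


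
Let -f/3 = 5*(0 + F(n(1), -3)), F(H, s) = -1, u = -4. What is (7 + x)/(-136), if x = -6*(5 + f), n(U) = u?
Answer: 113/136 ≈ 0.83088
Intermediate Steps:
n(U) = -4
f = 15 (f = -15*(0 - 1) = -15*(-1) = -3*(-5) = 15)
x = -120 (x = -6*(5 + 15) = -6*20 = -120)
(7 + x)/(-136) = (7 - 120)/(-136) = -113*(-1/136) = 113/136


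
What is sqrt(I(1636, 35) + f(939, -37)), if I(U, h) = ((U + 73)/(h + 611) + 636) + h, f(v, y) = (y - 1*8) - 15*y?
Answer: sqrt(493954210)/646 ≈ 34.404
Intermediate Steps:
f(v, y) = -8 - 14*y (f(v, y) = (y - 8) - 15*y = (-8 + y) - 15*y = -8 - 14*y)
I(U, h) = 636 + h + (73 + U)/(611 + h) (I(U, h) = ((73 + U)/(611 + h) + 636) + h = (636 + (73 + U)/(611 + h)) + h = 636 + h + (73 + U)/(611 + h))
sqrt(I(1636, 35) + f(939, -37)) = sqrt((388669 + 1636 + 35**2 + 1247*35)/(611 + 35) + (-8 - 14*(-37))) = sqrt((388669 + 1636 + 1225 + 43645)/646 + (-8 + 518)) = sqrt((1/646)*435175 + 510) = sqrt(435175/646 + 510) = sqrt(764635/646) = sqrt(493954210)/646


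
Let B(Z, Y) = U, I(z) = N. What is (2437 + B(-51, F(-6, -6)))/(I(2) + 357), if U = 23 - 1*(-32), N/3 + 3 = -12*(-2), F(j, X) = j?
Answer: 89/15 ≈ 5.9333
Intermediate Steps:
N = 63 (N = -9 + 3*(-12*(-2)) = -9 + 3*24 = -9 + 72 = 63)
I(z) = 63
U = 55 (U = 23 + 32 = 55)
B(Z, Y) = 55
(2437 + B(-51, F(-6, -6)))/(I(2) + 357) = (2437 + 55)/(63 + 357) = 2492/420 = 2492*(1/420) = 89/15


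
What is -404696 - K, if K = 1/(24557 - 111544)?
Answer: -35203290951/86987 ≈ -4.0470e+5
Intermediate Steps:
K = -1/86987 (K = 1/(-86987) = -1/86987 ≈ -1.1496e-5)
-404696 - K = -404696 - 1*(-1/86987) = -404696 + 1/86987 = -35203290951/86987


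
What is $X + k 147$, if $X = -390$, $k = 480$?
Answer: $70170$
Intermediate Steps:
$X + k 147 = -390 + 480 \cdot 147 = -390 + 70560 = 70170$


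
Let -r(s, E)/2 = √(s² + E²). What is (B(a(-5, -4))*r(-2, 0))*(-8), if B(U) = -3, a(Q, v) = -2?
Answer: -96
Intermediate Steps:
r(s, E) = -2*√(E² + s²) (r(s, E) = -2*√(s² + E²) = -2*√(E² + s²))
(B(a(-5, -4))*r(-2, 0))*(-8) = -(-6)*√(0² + (-2)²)*(-8) = -(-6)*√(0 + 4)*(-8) = -(-6)*√4*(-8) = -(-6)*2*(-8) = -3*(-4)*(-8) = 12*(-8) = -96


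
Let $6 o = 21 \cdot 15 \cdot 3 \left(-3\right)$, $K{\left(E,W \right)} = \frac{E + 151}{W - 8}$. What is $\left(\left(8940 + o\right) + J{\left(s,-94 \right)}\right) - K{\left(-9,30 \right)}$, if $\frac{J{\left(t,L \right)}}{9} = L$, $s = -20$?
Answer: $\frac{167531}{22} \approx 7615.0$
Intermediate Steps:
$J{\left(t,L \right)} = 9 L$
$K{\left(E,W \right)} = \frac{151 + E}{-8 + W}$
$o = - \frac{945}{2}$ ($o = \frac{21 \cdot 15 \cdot 3 \left(-3\right)}{6} = \frac{315 \left(-9\right)}{6} = \frac{1}{6} \left(-2835\right) = - \frac{945}{2} \approx -472.5$)
$\left(\left(8940 + o\right) + J{\left(s,-94 \right)}\right) - K{\left(-9,30 \right)} = \left(\left(8940 - \frac{945}{2}\right) + 9 \left(-94\right)\right) - \frac{151 - 9}{-8 + 30} = \left(\frac{16935}{2} - 846\right) - \frac{1}{22} \cdot 142 = \frac{15243}{2} - \frac{1}{22} \cdot 142 = \frac{15243}{2} - \frac{71}{11} = \frac{167531}{22}$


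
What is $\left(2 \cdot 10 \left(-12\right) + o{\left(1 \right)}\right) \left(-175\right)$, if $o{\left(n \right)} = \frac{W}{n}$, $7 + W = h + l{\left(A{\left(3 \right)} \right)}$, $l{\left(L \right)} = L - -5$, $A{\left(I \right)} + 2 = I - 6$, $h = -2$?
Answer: $43575$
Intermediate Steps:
$A{\left(I \right)} = -8 + I$ ($A{\left(I \right)} = -2 + \left(I - 6\right) = -2 + \left(-6 + I\right) = -8 + I$)
$l{\left(L \right)} = 5 + L$ ($l{\left(L \right)} = L + 5 = 5 + L$)
$W = -9$ ($W = -7 + \left(-2 + \left(5 + \left(-8 + 3\right)\right)\right) = -7 + \left(-2 + \left(5 - 5\right)\right) = -7 + \left(-2 + 0\right) = -7 - 2 = -9$)
$o{\left(n \right)} = - \frac{9}{n}$
$\left(2 \cdot 10 \left(-12\right) + o{\left(1 \right)}\right) \left(-175\right) = \left(2 \cdot 10 \left(-12\right) - \frac{9}{1}\right) \left(-175\right) = \left(20 \left(-12\right) - 9\right) \left(-175\right) = \left(-240 - 9\right) \left(-175\right) = \left(-249\right) \left(-175\right) = 43575$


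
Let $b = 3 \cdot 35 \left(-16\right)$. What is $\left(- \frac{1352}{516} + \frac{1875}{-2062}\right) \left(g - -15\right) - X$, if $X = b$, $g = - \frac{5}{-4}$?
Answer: $\frac{1726482545}{1063992} \approx 1622.6$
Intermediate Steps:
$g = \frac{5}{4}$ ($g = \left(-5\right) \left(- \frac{1}{4}\right) = \frac{5}{4} \approx 1.25$)
$b = -1680$ ($b = 105 \left(-16\right) = -1680$)
$X = -1680$
$\left(- \frac{1352}{516} + \frac{1875}{-2062}\right) \left(g - -15\right) - X = \left(- \frac{1352}{516} + \frac{1875}{-2062}\right) \left(\frac{5}{4} - -15\right) - -1680 = \left(\left(-1352\right) \frac{1}{516} + 1875 \left(- \frac{1}{2062}\right)\right) \left(\frac{5}{4} + 15\right) + 1680 = \left(- \frac{338}{129} - \frac{1875}{2062}\right) \frac{65}{4} + 1680 = \left(- \frac{938831}{265998}\right) \frac{65}{4} + 1680 = - \frac{61024015}{1063992} + 1680 = \frac{1726482545}{1063992}$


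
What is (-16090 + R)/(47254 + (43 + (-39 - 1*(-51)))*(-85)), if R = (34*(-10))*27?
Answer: -1330/2241 ≈ -0.59348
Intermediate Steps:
R = -9180 (R = -340*27 = -9180)
(-16090 + R)/(47254 + (43 + (-39 - 1*(-51)))*(-85)) = (-16090 - 9180)/(47254 + (43 + (-39 - 1*(-51)))*(-85)) = -25270/(47254 + (43 + (-39 + 51))*(-85)) = -25270/(47254 + (43 + 12)*(-85)) = -25270/(47254 + 55*(-85)) = -25270/(47254 - 4675) = -25270/42579 = -25270*1/42579 = -1330/2241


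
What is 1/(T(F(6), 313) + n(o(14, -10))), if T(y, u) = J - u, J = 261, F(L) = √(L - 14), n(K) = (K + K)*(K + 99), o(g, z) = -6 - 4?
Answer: -1/1832 ≈ -0.00054585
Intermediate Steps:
o(g, z) = -10
n(K) = 2*K*(99 + K) (n(K) = (2*K)*(99 + K) = 2*K*(99 + K))
F(L) = √(-14 + L)
T(y, u) = 261 - u
1/(T(F(6), 313) + n(o(14, -10))) = 1/((261 - 1*313) + 2*(-10)*(99 - 10)) = 1/((261 - 313) + 2*(-10)*89) = 1/(-52 - 1780) = 1/(-1832) = -1/1832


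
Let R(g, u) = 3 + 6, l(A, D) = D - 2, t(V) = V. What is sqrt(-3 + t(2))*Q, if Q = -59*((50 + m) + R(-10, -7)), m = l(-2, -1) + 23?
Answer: -4661*I ≈ -4661.0*I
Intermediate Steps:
l(A, D) = -2 + D
m = 20 (m = (-2 - 1) + 23 = -3 + 23 = 20)
R(g, u) = 9
Q = -4661 (Q = -59*((50 + 20) + 9) = -59*(70 + 9) = -59*79 = -4661)
sqrt(-3 + t(2))*Q = sqrt(-3 + 2)*(-4661) = sqrt(-1)*(-4661) = I*(-4661) = -4661*I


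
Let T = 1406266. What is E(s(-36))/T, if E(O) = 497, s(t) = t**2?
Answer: 497/1406266 ≈ 0.00035342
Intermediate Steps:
E(s(-36))/T = 497/1406266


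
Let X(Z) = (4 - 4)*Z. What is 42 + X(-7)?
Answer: 42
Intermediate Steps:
X(Z) = 0 (X(Z) = 0*Z = 0)
42 + X(-7) = 42 + 0 = 42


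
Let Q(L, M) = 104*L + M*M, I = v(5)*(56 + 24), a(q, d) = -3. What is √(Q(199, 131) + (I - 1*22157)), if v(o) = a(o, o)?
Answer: 2*√3865 ≈ 124.34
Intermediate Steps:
v(o) = -3
I = -240 (I = -3*(56 + 24) = -3*80 = -240)
Q(L, M) = M² + 104*L (Q(L, M) = 104*L + M² = M² + 104*L)
√(Q(199, 131) + (I - 1*22157)) = √((131² + 104*199) + (-240 - 1*22157)) = √((17161 + 20696) + (-240 - 22157)) = √(37857 - 22397) = √15460 = 2*√3865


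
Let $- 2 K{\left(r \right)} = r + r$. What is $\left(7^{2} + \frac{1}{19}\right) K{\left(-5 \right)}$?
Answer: $\frac{4660}{19} \approx 245.26$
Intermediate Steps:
$K{\left(r \right)} = - r$ ($K{\left(r \right)} = - \frac{r + r}{2} = - \frac{2 r}{2} = - r$)
$\left(7^{2} + \frac{1}{19}\right) K{\left(-5 \right)} = \left(7^{2} + \frac{1}{19}\right) \left(\left(-1\right) \left(-5\right)\right) = \left(49 + \frac{1}{19}\right) 5 = \frac{932}{19} \cdot 5 = \frac{4660}{19}$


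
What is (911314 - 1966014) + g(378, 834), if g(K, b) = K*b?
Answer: -739448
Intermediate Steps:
(911314 - 1966014) + g(378, 834) = (911314 - 1966014) + 378*834 = -1054700 + 315252 = -739448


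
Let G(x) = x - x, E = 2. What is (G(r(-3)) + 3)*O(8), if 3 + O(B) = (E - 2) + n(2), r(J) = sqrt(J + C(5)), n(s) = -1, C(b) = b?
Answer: -12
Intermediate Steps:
r(J) = sqrt(5 + J) (r(J) = sqrt(J + 5) = sqrt(5 + J))
O(B) = -4 (O(B) = -3 + ((2 - 2) - 1) = -3 + (0 - 1) = -3 - 1 = -4)
G(x) = 0
(G(r(-3)) + 3)*O(8) = (0 + 3)*(-4) = 3*(-4) = -12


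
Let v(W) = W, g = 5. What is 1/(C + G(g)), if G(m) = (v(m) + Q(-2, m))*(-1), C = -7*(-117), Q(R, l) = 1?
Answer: 1/813 ≈ 0.0012300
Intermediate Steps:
C = 819
G(m) = -1 - m (G(m) = (m + 1)*(-1) = (1 + m)*(-1) = -1 - m)
1/(C + G(g)) = 1/(819 + (-1 - 1*5)) = 1/(819 + (-1 - 5)) = 1/(819 - 6) = 1/813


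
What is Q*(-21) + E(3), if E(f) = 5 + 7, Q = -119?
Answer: 2511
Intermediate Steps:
E(f) = 12
Q*(-21) + E(3) = -119*(-21) + 12 = 2499 + 12 = 2511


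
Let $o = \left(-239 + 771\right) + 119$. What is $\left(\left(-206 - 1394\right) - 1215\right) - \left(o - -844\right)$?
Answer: $-4310$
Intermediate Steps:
$o = 651$ ($o = 532 + 119 = 651$)
$\left(\left(-206 - 1394\right) - 1215\right) - \left(o - -844\right) = \left(\left(-206 - 1394\right) - 1215\right) - \left(651 - -844\right) = \left(-1600 - 1215\right) - \left(651 + 844\right) = -2815 - 1495 = -4310$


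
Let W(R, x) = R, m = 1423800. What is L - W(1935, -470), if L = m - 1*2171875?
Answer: -750010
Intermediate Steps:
L = -748075 (L = 1423800 - 1*2171875 = 1423800 - 2171875 = -748075)
L - W(1935, -470) = -748075 - 1*1935 = -748075 - 1935 = -750010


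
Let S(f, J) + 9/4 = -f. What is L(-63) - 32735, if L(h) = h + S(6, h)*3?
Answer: -131291/4 ≈ -32823.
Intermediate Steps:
S(f, J) = -9/4 - f
L(h) = -99/4 + h (L(h) = h + (-9/4 - 1*6)*3 = h + (-9/4 - 6)*3 = h - 33/4*3 = h - 99/4 = -99/4 + h)
L(-63) - 32735 = (-99/4 - 63) - 32735 = -351/4 - 32735 = -131291/4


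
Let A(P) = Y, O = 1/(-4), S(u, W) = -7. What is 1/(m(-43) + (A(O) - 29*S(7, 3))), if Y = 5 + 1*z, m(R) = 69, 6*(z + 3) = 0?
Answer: 1/274 ≈ 0.0036496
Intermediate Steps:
z = -3 (z = -3 + (⅙)*0 = -3 + 0 = -3)
O = -¼ ≈ -0.25000
Y = 2 (Y = 5 + 1*(-3) = 5 - 3 = 2)
A(P) = 2
1/(m(-43) + (A(O) - 29*S(7, 3))) = 1/(69 + (2 - 29*(-7))) = 1/(69 + (2 + 203)) = 1/(69 + 205) = 1/274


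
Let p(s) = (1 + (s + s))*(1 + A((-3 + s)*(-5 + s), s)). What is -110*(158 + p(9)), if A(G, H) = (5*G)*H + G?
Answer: -2326830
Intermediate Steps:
A(G, H) = G + 5*G*H (A(G, H) = 5*G*H + G = G + 5*G*H)
p(s) = (1 + 2*s)*(1 + (1 + 5*s)*(-5 + s)*(-3 + s)) (p(s) = (1 + (s + s))*(1 + ((-3 + s)*(-5 + s))*(1 + 5*s)) = (1 + 2*s)*(1 + ((-5 + s)*(-3 + s))*(1 + 5*s)) = (1 + 2*s)*(1 + (1 + 5*s)*(-5 + s)*(-3 + s)))
-110*(158 + p(9)) = -110*(158 + (16 - 73*9³ + 10*9⁴ + 95*9² + 99*9)) = -110*(158 + (16 - 73*729 + 10*6561 + 95*81 + 891)) = -110*(158 + (16 - 53217 + 65610 + 7695 + 891)) = -110*(158 + 20995) = -110*21153 = -2326830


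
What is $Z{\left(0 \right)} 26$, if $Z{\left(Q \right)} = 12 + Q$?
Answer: $312$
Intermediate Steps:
$Z{\left(0 \right)} 26 = \left(12 + 0\right) 26 = 12 \cdot 26 = 312$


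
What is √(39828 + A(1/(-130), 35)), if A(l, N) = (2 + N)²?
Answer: √41197 ≈ 202.97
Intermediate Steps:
√(39828 + A(1/(-130), 35)) = √(39828 + (2 + 35)²) = √(39828 + 37²) = √(39828 + 1369) = √41197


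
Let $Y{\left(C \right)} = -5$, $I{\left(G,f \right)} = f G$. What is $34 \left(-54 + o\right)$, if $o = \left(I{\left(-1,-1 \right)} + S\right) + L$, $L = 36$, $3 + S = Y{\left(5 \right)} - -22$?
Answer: $-102$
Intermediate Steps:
$I{\left(G,f \right)} = G f$
$S = 14$ ($S = -3 - -17 = -3 + \left(-5 + 22\right) = -3 + 17 = 14$)
$o = 51$ ($o = \left(\left(-1\right) \left(-1\right) + 14\right) + 36 = \left(1 + 14\right) + 36 = 15 + 36 = 51$)
$34 \left(-54 + o\right) = 34 \left(-54 + 51\right) = 34 \left(-3\right) = -102$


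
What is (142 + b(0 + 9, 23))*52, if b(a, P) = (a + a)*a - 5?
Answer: 15548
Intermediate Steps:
b(a, P) = -5 + 2*a² (b(a, P) = (2*a)*a - 5 = 2*a² - 5 = -5 + 2*a²)
(142 + b(0 + 9, 23))*52 = (142 + (-5 + 2*(0 + 9)²))*52 = (142 + (-5 + 2*9²))*52 = (142 + (-5 + 2*81))*52 = (142 + (-5 + 162))*52 = (142 + 157)*52 = 299*52 = 15548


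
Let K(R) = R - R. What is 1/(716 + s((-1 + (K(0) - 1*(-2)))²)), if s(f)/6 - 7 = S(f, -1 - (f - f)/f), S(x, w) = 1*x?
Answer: 1/764 ≈ 0.0013089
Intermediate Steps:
K(R) = 0
S(x, w) = x
s(f) = 42 + 6*f
1/(716 + s((-1 + (K(0) - 1*(-2)))²)) = 1/(716 + (42 + 6*(-1 + (0 - 1*(-2)))²)) = 1/(716 + (42 + 6*(-1 + (0 + 2))²)) = 1/(716 + (42 + 6*(-1 + 2)²)) = 1/(716 + (42 + 6*1²)) = 1/(716 + (42 + 6*1)) = 1/(716 + (42 + 6)) = 1/(716 + 48) = 1/764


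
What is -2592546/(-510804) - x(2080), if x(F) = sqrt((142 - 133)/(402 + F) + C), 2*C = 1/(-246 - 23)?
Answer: 432091/85134 - sqrt(196959110)/333829 ≈ 5.0334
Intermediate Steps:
C = -1/538 (C = 1/(2*(-246 - 23)) = (1/2)/(-269) = (1/2)*(-1/269) = -1/538 ≈ -0.0018587)
x(F) = sqrt(-1/538 + 9/(402 + F)) (x(F) = sqrt((142 - 133)/(402 + F) - 1/538) = sqrt(9/(402 + F) - 1/538) = sqrt(-1/538 + 9/(402 + F)))
-2592546/(-510804) - x(2080) = -2592546/(-510804) - sqrt(538)*sqrt((4440 - 1*2080)/(402 + 2080))/538 = -2592546*(-1/510804) - sqrt(538)*sqrt((4440 - 2080)/2482)/538 = 432091/85134 - sqrt(538)*sqrt((1/2482)*2360)/538 = 432091/85134 - sqrt(538)*sqrt(1180/1241)/538 = 432091/85134 - sqrt(538)*2*sqrt(366095)/1241/538 = 432091/85134 - sqrt(196959110)/333829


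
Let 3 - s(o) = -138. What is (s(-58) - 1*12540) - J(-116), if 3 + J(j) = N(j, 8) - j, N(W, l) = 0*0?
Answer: -12512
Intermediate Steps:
N(W, l) = 0
s(o) = 141 (s(o) = 3 - 1*(-138) = 3 + 138 = 141)
J(j) = -3 - j (J(j) = -3 + (0 - j) = -3 - j)
(s(-58) - 1*12540) - J(-116) = (141 - 1*12540) - (-3 - 1*(-116)) = (141 - 12540) - (-3 + 116) = -12399 - 1*113 = -12399 - 113 = -12512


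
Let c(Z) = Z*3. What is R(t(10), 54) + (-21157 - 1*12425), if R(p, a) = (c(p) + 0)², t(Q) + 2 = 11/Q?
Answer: -3357471/100 ≈ -33575.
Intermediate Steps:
t(Q) = -2 + 11/Q
c(Z) = 3*Z
R(p, a) = 9*p² (R(p, a) = (3*p + 0)² = (3*p)² = 9*p²)
R(t(10), 54) + (-21157 - 1*12425) = 9*(-2 + 11/10)² + (-21157 - 1*12425) = 9*(-2 + 11*(⅒))² + (-21157 - 12425) = 9*(-2 + 11/10)² - 33582 = 9*(-9/10)² - 33582 = 9*(81/100) - 33582 = 729/100 - 33582 = -3357471/100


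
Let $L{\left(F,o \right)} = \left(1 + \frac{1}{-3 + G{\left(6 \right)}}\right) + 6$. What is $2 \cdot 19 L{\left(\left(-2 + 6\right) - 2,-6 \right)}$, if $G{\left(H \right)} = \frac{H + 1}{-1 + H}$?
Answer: $\frac{969}{4} \approx 242.25$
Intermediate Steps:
$G{\left(H \right)} = \frac{1 + H}{-1 + H}$
$L{\left(F,o \right)} = \frac{51}{8}$ ($L{\left(F,o \right)} = \left(1 + \frac{1}{-3 + \frac{1 + 6}{-1 + 6}}\right) + 6 = \left(1 + \frac{1}{-3 + \frac{1}{5} \cdot 7}\right) + 6 = \left(1 + \frac{1}{-3 + \frac{7}{5}}\right) + 6 = \left(1 + \frac{1}{- \frac{8}{5}}\right) + 6 = \left(1 - \frac{5}{8}\right) + 6 = \frac{3}{8} + 6 = \frac{51}{8}$)
$2 \cdot 19 L{\left(\left(-2 + 6\right) - 2,-6 \right)} = 2 \cdot 19 \cdot \frac{51}{8} = 38 \cdot \frac{51}{8} = \frac{969}{4}$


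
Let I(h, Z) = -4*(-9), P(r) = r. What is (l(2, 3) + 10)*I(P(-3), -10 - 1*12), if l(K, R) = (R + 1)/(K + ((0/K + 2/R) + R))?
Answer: 6552/17 ≈ 385.41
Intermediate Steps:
I(h, Z) = 36
l(K, R) = (1 + R)/(K + R + 2/R) (l(K, R) = (1 + R)/(K + ((0 + 2/R) + R)) = (1 + R)/(K + (2/R + R)) = (1 + R)/(K + (R + 2/R)) = (1 + R)/(K + R + 2/R))
(l(2, 3) + 10)*I(P(-3), -10 - 1*12) = (3*(1 + 3)/(2 + 3**2 + 2*3) + 10)*36 = (3*4/(2 + 9 + 6) + 10)*36 = (3*4/17 + 10)*36 = (3*(1/17)*4 + 10)*36 = (12/17 + 10)*36 = (182/17)*36 = 6552/17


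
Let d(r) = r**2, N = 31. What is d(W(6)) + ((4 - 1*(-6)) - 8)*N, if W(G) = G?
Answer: 98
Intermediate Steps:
d(W(6)) + ((4 - 1*(-6)) - 8)*N = 6**2 + ((4 - 1*(-6)) - 8)*31 = 36 + ((4 + 6) - 8)*31 = 36 + (10 - 8)*31 = 36 + 2*31 = 36 + 62 = 98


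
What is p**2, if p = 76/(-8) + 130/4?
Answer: 529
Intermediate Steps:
p = 23 (p = 76*(-1/8) + 130*(1/4) = -19/2 + 65/2 = 23)
p**2 = 23**2 = 529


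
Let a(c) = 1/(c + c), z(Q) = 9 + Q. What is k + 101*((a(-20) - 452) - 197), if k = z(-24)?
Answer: -2622661/40 ≈ -65567.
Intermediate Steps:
k = -15 (k = 9 - 24 = -15)
a(c) = 1/(2*c)
k + 101*((a(-20) - 452) - 197) = -15 + 101*(((½)/(-20) - 452) - 197) = -15 + 101*(((½)*(-1/20) - 452) - 197) = -15 + 101*((-1/40 - 452) - 197) = -15 + 101*(-18081/40 - 197) = -15 + 101*(-25961/40) = -15 - 2622061/40 = -2622661/40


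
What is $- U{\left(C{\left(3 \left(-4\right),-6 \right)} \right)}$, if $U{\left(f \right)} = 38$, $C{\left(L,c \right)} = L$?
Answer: $-38$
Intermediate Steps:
$- U{\left(C{\left(3 \left(-4\right),-6 \right)} \right)} = \left(-1\right) 38 = -38$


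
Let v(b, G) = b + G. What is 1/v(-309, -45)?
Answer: -1/354 ≈ -0.0028249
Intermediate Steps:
v(b, G) = G + b
1/v(-309, -45) = 1/(-45 - 309) = 1/(-354) = -1/354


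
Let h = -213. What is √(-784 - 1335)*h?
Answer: -213*I*√2119 ≈ -9804.9*I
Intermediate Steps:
√(-784 - 1335)*h = √(-784 - 1335)*(-213) = √(-2119)*(-213) = (I*√2119)*(-213) = -213*I*√2119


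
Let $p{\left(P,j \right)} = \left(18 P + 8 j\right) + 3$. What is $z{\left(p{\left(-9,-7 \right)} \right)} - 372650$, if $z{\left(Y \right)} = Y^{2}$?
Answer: $-326425$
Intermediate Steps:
$p{\left(P,j \right)} = 3 + 8 j + 18 P$ ($p{\left(P,j \right)} = \left(8 j + 18 P\right) + 3 = 3 + 8 j + 18 P$)
$z{\left(p{\left(-9,-7 \right)} \right)} - 372650 = \left(3 + 8 \left(-7\right) + 18 \left(-9\right)\right)^{2} - 372650 = \left(3 - 56 - 162\right)^{2} - 372650 = \left(-215\right)^{2} - 372650 = 46225 - 372650 = -326425$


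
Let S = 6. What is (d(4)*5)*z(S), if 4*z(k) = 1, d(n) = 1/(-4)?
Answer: -5/16 ≈ -0.31250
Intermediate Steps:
d(n) = -¼
z(k) = ¼ (z(k) = (¼)*1 = ¼)
(d(4)*5)*z(S) = -¼*5*(¼) = -5/4*¼ = -5/16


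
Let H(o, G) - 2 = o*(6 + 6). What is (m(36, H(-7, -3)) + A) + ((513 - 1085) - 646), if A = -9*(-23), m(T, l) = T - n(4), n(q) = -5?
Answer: -970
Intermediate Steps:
H(o, G) = 2 + 12*o (H(o, G) = 2 + o*(6 + 6) = 2 + o*12 = 2 + 12*o)
m(T, l) = 5 + T (m(T, l) = T - 1*(-5) = T + 5 = 5 + T)
A = 207
(m(36, H(-7, -3)) + A) + ((513 - 1085) - 646) = ((5 + 36) + 207) + ((513 - 1085) - 646) = (41 + 207) + (-572 - 646) = 248 - 1218 = -970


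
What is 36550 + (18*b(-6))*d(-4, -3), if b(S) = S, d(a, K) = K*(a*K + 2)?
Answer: 41086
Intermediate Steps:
d(a, K) = K*(2 + K*a) (d(a, K) = K*(K*a + 2) = K*(2 + K*a))
36550 + (18*b(-6))*d(-4, -3) = 36550 + (18*(-6))*(-3*(2 - 3*(-4))) = 36550 - (-324)*(2 + 12) = 36550 - (-324)*14 = 36550 - 108*(-42) = 36550 + 4536 = 41086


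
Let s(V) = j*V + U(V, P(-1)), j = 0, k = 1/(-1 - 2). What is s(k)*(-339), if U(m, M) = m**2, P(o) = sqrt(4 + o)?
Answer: -113/3 ≈ -37.667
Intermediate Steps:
k = -1/3 (k = 1/(-3) = -1/3 ≈ -0.33333)
s(V) = V**2 (s(V) = 0*V + V**2 = 0 + V**2 = V**2)
s(k)*(-339) = (-1/3)**2*(-339) = (1/9)*(-339) = -113/3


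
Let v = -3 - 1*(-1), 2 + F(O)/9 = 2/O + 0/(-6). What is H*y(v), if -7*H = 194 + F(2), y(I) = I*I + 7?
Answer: -2035/7 ≈ -290.71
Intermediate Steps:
F(O) = -18 + 18/O (F(O) = -18 + 9*(2/O + 0/(-6)) = -18 + 9*(2/O + 0*(-⅙)) = -18 + 9*(2/O + 0) = -18 + 9*(2/O) = -18 + 18/O)
v = -2 (v = -3 + 1 = -2)
y(I) = 7 + I² (y(I) = I² + 7 = 7 + I²)
H = -185/7 (H = -(194 + (-18 + 18/2))/7 = -(194 + (-18 + 18*(½)))/7 = -(194 + (-18 + 9))/7 = -(194 - 9)/7 = -⅐*185 = -185/7 ≈ -26.429)
H*y(v) = -185*(7 + (-2)²)/7 = -185*(7 + 4)/7 = -185/7*11 = -2035/7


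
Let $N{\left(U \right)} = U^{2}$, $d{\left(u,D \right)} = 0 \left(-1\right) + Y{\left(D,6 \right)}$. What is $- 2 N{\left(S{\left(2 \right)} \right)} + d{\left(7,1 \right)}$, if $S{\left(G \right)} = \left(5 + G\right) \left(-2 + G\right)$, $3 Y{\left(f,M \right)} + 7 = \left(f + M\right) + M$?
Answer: $2$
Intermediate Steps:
$Y{\left(f,M \right)} = - \frac{7}{3} + \frac{f}{3} + \frac{2 M}{3}$ ($Y{\left(f,M \right)} = - \frac{7}{3} + \frac{\left(f + M\right) + M}{3} = - \frac{7}{3} + \frac{\left(M + f\right) + M}{3} = - \frac{7}{3} + \frac{f + 2 M}{3} = - \frac{7}{3} + \left(\frac{f}{3} + \frac{2 M}{3}\right) = - \frac{7}{3} + \frac{f}{3} + \frac{2 M}{3}$)
$S{\left(G \right)} = \left(-2 + G\right) \left(5 + G\right)$
$d{\left(u,D \right)} = \frac{5}{3} + \frac{D}{3}$ ($d{\left(u,D \right)} = 0 \left(-1\right) + \left(- \frac{7}{3} + \frac{D}{3} + \frac{2}{3} \cdot 6\right) = 0 + \left(- \frac{7}{3} + \frac{D}{3} + 4\right) = 0 + \left(\frac{5}{3} + \frac{D}{3}\right) = \frac{5}{3} + \frac{D}{3}$)
$- 2 N{\left(S{\left(2 \right)} \right)} + d{\left(7,1 \right)} = - 2 \left(-10 + 2^{2} + 3 \cdot 2\right)^{2} + \left(\frac{5}{3} + \frac{1}{3} \cdot 1\right) = - 2 \left(-10 + 4 + 6\right)^{2} + \left(\frac{5}{3} + \frac{1}{3}\right) = - 2 \cdot 0^{2} + 2 = \left(-2\right) 0 + 2 = 0 + 2 = 2$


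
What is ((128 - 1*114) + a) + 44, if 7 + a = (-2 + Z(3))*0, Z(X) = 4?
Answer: 51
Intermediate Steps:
a = -7 (a = -7 + (-2 + 4)*0 = -7 + 2*0 = -7 + 0 = -7)
((128 - 1*114) + a) + 44 = ((128 - 1*114) - 7) + 44 = ((128 - 114) - 7) + 44 = (14 - 7) + 44 = 7 + 44 = 51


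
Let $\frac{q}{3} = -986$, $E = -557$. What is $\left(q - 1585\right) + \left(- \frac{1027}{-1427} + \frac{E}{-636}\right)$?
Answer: $- \frac{4121651585}{907572} \approx -4541.4$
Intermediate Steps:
$q = -2958$ ($q = 3 \left(-986\right) = -2958$)
$\left(q - 1585\right) + \left(- \frac{1027}{-1427} + \frac{E}{-636}\right) = \left(-2958 - 1585\right) - \left(- \frac{1027}{1427} - \frac{557}{636}\right) = -4543 - - \frac{1448011}{907572} = -4543 + \left(\frac{1027}{1427} + \frac{557}{636}\right) = -4543 + \frac{1448011}{907572} = - \frac{4121651585}{907572}$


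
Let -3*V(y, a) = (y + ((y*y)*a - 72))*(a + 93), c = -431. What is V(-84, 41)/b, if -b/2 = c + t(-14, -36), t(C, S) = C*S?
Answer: 6457460/73 ≈ 88458.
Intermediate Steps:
V(y, a) = -(93 + a)*(-72 + y + a*y²)/3 (V(y, a) = -(y + ((y*y)*a - 72))*(a + 93)/3 = -(y + (y²*a - 72))*(93 + a)/3 = -(y + (a*y² - 72))*(93 + a)/3 = -(y + (-72 + a*y²))*(93 + a)/3 = -(-72 + y + a*y²)*(93 + a)/3 = -(93 + a)*(-72 + y + a*y²)/3)
b = -146 (b = -2*(-431 - 14*(-36)) = -2*(-431 + 504) = -2*73 = -146)
V(-84, 41)/b = (2232 - 31*(-84) + 24*41 - 31*41*(-84)² - ⅓*41*(-84) - ⅓*41²*(-84)²)/(-146) = (2232 + 2604 + 984 - 31*41*7056 + 1148 - ⅓*1681*7056)*(-1/146) = (2232 + 2604 + 984 - 8968176 + 1148 - 3953712)*(-1/146) = -12914920*(-1/146) = 6457460/73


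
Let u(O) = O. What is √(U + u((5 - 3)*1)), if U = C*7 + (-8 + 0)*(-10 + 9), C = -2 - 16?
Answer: 2*I*√29 ≈ 10.77*I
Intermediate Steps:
C = -18
U = -118 (U = -18*7 + (-8 + 0)*(-10 + 9) = -126 - 8*(-1) = -126 + 8 = -118)
√(U + u((5 - 3)*1)) = √(-118 + (5 - 3)*1) = √(-118 + 2*1) = √(-118 + 2) = √(-116) = 2*I*√29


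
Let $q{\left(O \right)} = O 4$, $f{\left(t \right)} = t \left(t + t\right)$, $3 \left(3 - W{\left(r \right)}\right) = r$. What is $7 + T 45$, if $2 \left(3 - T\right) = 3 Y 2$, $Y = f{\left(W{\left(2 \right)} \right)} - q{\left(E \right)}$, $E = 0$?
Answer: $-1328$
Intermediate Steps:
$W{\left(r \right)} = 3 - \frac{r}{3}$
$f{\left(t \right)} = 2 t^{2}$ ($f{\left(t \right)} = t 2 t = 2 t^{2}$)
$q{\left(O \right)} = 4 O$
$Y = \frac{98}{9}$ ($Y = 2 \left(3 - \frac{2}{3}\right)^{2} - 4 \cdot 0 = 2 \left(3 - \frac{2}{3}\right)^{2} - 0 = 2 \left(\frac{7}{3}\right)^{2} + 0 = 2 \cdot \frac{49}{9} + 0 = \frac{98}{9} + 0 = \frac{98}{9} \approx 10.889$)
$T = - \frac{89}{3}$ ($T = 3 - \frac{3 \cdot \frac{98}{9} \cdot 2}{2} = 3 - \frac{\frac{98}{3} \cdot 2}{2} = 3 - \frac{98}{3} = - \frac{89}{3} \approx -29.667$)
$7 + T 45 = 7 - 1335 = -1328$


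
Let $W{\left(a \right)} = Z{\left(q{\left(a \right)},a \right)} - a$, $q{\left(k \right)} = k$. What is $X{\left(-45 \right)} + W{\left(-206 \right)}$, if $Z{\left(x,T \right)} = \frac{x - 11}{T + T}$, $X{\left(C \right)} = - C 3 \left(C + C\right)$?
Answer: $- \frac{4920711}{412} \approx -11943.0$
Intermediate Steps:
$X{\left(C \right)} = - 6 C^{2}$ ($X{\left(C \right)} = - 3 C 2 C = - 6 C^{2}$)
$Z{\left(x,T \right)} = \frac{-11 + x}{2 T}$
$W{\left(a \right)} = - a + \frac{-11 + a}{2 a}$ ($W{\left(a \right)} = \frac{-11 + a}{2 a} - a = - a + \frac{-11 + a}{2 a}$)
$X{\left(-45 \right)} + W{\left(-206 \right)} = - 6 \left(-45\right)^{2} - \left(- \frac{413}{2} - \frac{11}{412}\right) = \left(-6\right) 2025 + \left(\frac{1}{2} + 206 - - \frac{11}{412}\right) = -12150 + \left(\frac{1}{2} + 206 + \frac{11}{412}\right) = -12150 + \frac{85089}{412} = - \frac{4920711}{412}$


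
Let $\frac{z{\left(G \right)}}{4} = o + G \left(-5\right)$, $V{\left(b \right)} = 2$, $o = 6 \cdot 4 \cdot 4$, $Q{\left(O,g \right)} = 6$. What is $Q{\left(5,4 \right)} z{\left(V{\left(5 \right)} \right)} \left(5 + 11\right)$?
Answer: $33024$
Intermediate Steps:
$o = 96$ ($o = 24 \cdot 4 = 96$)
$z{\left(G \right)} = 384 - 20 G$ ($z{\left(G \right)} = 4 \left(96 + G \left(-5\right)\right) = 4 \left(96 - 5 G\right) = 384 - 20 G$)
$Q{\left(5,4 \right)} z{\left(V{\left(5 \right)} \right)} \left(5 + 11\right) = 6 \left(384 - 40\right) \left(5 + 11\right) = 6 \left(384 - 40\right) 16 = 6 \cdot 344 \cdot 16 = 2064 \cdot 16 = 33024$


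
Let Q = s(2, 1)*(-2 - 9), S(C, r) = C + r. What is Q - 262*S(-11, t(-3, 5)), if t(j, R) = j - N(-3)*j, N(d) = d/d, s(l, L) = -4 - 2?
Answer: 2948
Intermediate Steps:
s(l, L) = -6
N(d) = 1
t(j, R) = 0 (t(j, R) = j - j = 0)
Q = 66 (Q = -6*(-2 - 9) = -6*(-11) = 66)
Q - 262*S(-11, t(-3, 5)) = 66 - 262*(-11 + 0) = 66 - 262*(-11) = 66 + 2882 = 2948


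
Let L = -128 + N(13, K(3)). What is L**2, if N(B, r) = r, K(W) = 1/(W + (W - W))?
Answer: 146689/9 ≈ 16299.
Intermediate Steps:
K(W) = 1/W (K(W) = 1/(W + 0) = 1/W)
L = -383/3 (L = -128 + 1/3 = -383/3 ≈ -127.67)
L**2 = (-383/3)**2 = 146689/9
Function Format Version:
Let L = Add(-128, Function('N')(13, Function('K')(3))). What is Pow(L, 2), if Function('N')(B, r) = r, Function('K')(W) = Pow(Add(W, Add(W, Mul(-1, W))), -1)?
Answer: Rational(146689, 9) ≈ 16299.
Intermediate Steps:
Function('K')(W) = Pow(W, -1) (Function('K')(W) = Pow(Add(W, 0), -1) = Pow(W, -1))
L = Rational(-383, 3) (L = Add(-128, Pow(3, -1)) = Add(-128, Rational(1, 3)) = Rational(-383, 3) ≈ -127.67)
Pow(L, 2) = Pow(Rational(-383, 3), 2) = Rational(146689, 9)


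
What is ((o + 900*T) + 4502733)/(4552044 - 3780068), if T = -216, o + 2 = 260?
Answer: 4308591/771976 ≈ 5.5813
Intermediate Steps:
o = 258 (o = -2 + 260 = 258)
((o + 900*T) + 4502733)/(4552044 - 3780068) = ((258 + 900*(-216)) + 4502733)/(4552044 - 3780068) = ((258 - 194400) + 4502733)/771976 = (-194142 + 4502733)*(1/771976) = 4308591*(1/771976) = 4308591/771976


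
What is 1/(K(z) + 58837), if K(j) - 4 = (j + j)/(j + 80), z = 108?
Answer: 47/2765581 ≈ 1.6995e-5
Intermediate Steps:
K(j) = 4 + 2*j/(80 + j) (K(j) = 4 + (j + j)/(j + 80) = 4 + (2*j)/(80 + j) = 4 + 2*j/(80 + j))
1/(K(z) + 58837) = 1/(2*(160 + 3*108)/(80 + 108) + 58837) = 1/(2*(160 + 324)/188 + 58837) = 1/(2*(1/188)*484 + 58837) = 1/(242/47 + 58837) = 1/(2765581/47) = 47/2765581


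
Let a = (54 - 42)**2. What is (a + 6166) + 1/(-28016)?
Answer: 176780959/28016 ≈ 6310.0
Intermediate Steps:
a = 144 (a = 12**2 = 144)
(a + 6166) + 1/(-28016) = (144 + 6166) + 1/(-28016) = 6310 - 1/28016 = 176780959/28016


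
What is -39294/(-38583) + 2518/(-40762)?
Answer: 83586113/87373347 ≈ 0.95665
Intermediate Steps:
-39294/(-38583) + 2518/(-40762) = -39294*(-1/38583) + 2518*(-1/40762) = 4366/4287 - 1259/20381 = 83586113/87373347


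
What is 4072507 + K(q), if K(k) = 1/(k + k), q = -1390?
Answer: 11321569459/2780 ≈ 4.0725e+6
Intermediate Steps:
K(k) = 1/(2*k)
4072507 + K(q) = 4072507 + (½)/(-1390) = 4072507 + (½)*(-1/1390) = 4072507 - 1/2780 = 11321569459/2780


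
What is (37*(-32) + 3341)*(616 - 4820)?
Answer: -9068028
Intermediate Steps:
(37*(-32) + 3341)*(616 - 4820) = (-1184 + 3341)*(-4204) = 2157*(-4204) = -9068028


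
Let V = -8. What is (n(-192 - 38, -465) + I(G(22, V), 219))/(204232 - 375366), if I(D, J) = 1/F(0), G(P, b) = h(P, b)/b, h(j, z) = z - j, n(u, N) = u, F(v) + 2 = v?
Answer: 461/342268 ≈ 0.0013469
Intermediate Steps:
F(v) = -2 + v
G(P, b) = (b - P)/b
I(D, J) = -1/2 (I(D, J) = 1/(-2 + 0) = 1/(-2) = -1/2)
(n(-192 - 38, -465) + I(G(22, V), 219))/(204232 - 375366) = ((-192 - 38) - 1/2)/(204232 - 375366) = (-230 - 1/2)/(-171134) = -461/2*(-1/171134) = 461/342268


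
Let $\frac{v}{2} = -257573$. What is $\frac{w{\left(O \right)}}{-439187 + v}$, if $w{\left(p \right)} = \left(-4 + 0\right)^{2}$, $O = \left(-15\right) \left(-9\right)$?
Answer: $- \frac{16}{954333} \approx -1.6766 \cdot 10^{-5}$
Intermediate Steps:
$v = -515146$ ($v = 2 \left(-257573\right) = -515146$)
$O = 135$
$w{\left(p \right)} = 16$ ($w{\left(p \right)} = \left(-4\right)^{2} = 16$)
$\frac{w{\left(O \right)}}{-439187 + v} = \frac{16}{-439187 - 515146} = \frac{16}{-954333} = 16 \left(- \frac{1}{954333}\right) = - \frac{16}{954333}$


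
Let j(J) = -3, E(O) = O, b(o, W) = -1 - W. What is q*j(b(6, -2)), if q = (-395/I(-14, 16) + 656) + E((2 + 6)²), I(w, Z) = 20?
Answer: -8403/4 ≈ -2100.8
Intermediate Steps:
q = 2801/4 (q = (-395/20 + 656) + (2 + 6)² = (-395*1/20 + 656) + 8² = (-79/4 + 656) + 64 = 2545/4 + 64 = 2801/4 ≈ 700.25)
q*j(b(6, -2)) = (2801/4)*(-3) = -8403/4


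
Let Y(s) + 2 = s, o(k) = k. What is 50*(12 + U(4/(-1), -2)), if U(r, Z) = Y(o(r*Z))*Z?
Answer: 0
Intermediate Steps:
Y(s) = -2 + s
U(r, Z) = Z*(-2 + Z*r) (U(r, Z) = (-2 + r*Z)*Z = (-2 + Z*r)*Z = Z*(-2 + Z*r))
50*(12 + U(4/(-1), -2)) = 50*(12 - 2*(-2 - 8/(-1))) = 50*(12 - 2*(-2 - 8*(-1))) = 50*(12 - 2*(-2 - 2*(-4))) = 50*(12 - 2*(-2 + 8)) = 50*(12 - 2*6) = 50*(12 - 12) = 50*0 = 0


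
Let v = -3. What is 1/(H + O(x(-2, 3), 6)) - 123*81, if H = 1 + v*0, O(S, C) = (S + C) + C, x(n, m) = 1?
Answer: -139481/14 ≈ -9962.9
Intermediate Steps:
O(S, C) = S + 2*C (O(S, C) = (C + S) + C = S + 2*C)
H = 1 (H = 1 - 3*0 = 1 + 0 = 1)
1/(H + O(x(-2, 3), 6)) - 123*81 = 1/(1 + (1 + 2*6)) - 123*81 = 1/(1 + (1 + 12)) - 9963 = 1/(1 + 13) - 9963 = 1/14 - 9963 = -139481/14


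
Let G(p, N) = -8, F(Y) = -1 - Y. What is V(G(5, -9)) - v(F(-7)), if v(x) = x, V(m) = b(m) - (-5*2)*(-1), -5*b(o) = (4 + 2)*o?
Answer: -32/5 ≈ -6.4000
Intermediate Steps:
b(o) = -6*o/5 (b(o) = -(4 + 2)*o/5 = -6*o/5)
V(m) = -10 - 6*m/5 (V(m) = -6*m/5 - (-5*2)*(-1) = -6*m/5 - (-10)*(-1) = -6*m/5 - 1*10 = -6*m/5 - 10 = -10 - 6*m/5)
V(G(5, -9)) - v(F(-7)) = (-10 - 6/5*(-8)) - (-1 - 1*(-7)) = (-10 + 48/5) - (-1 + 7) = -2/5 - 1*6 = -2/5 - 6 = -32/5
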